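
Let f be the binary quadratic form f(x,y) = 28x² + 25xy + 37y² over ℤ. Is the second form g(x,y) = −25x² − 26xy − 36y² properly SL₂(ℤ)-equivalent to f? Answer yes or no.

D₁ = -3519, D₂ = -2924
discriminants differ ⇒ not SL₂(ℤ)-equivalent

no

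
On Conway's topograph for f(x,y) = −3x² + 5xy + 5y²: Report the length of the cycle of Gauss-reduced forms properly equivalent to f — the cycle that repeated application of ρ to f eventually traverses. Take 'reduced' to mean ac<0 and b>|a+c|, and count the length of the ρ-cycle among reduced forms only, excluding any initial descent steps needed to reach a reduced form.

D = 85, ⌊√D⌋ = 9
river: ρ → (5,5,-3)
river: ρ → (-3,7,3)
river: ρ → (3,5,-5)
river: ρ → (-5,5,3)
river: ρ → (3,7,-3)
river: ρ → (-3,5,5)
ρ-cycle length = 6 (tail of 0 descent steps not counted)

6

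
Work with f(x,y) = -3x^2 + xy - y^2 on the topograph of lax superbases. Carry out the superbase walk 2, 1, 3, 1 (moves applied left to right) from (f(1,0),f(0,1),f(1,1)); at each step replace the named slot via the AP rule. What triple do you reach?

start (-3,-1,-3) = (f(1,0),f(0,1),f(1,1))
replace slot 2: 2·((-3)+(-3)) − (-1) = -11 → (-3,-11,-3)
replace slot 1: 2·((-11)+(-3)) − (-3) = -25 → (-25,-11,-3)
replace slot 3: 2·((-25)+(-11)) − (-3) = -69 → (-25,-11,-69)
replace slot 1: 2·((-11)+(-69)) − (-25) = -135 → (-135,-11,-69)

-135,-11,-69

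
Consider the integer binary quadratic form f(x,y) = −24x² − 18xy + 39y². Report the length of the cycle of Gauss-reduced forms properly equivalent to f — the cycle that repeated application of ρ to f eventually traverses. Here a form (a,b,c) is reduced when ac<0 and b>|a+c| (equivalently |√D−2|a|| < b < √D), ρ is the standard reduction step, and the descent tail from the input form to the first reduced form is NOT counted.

D = 4068, ⌊√D⌋ = 63
descent: ρ → (39,18,-24)  [lands on river]
river: ρ → (-24,30,33)
river: ρ → (33,36,-21)
river: ρ → (-21,48,21)
river: ρ → (21,36,-33)
river: ρ → (-33,30,24)
river: ρ → (24,18,-39)
river: ρ → (-39,60,3)
river: ρ → (3,60,-39)
river: ρ → (-39,18,24)
river: ρ → (24,30,-33)
river: ρ → (-33,36,21)
river: ρ → (21,48,-21)
river: ρ → (-21,36,33)
river: ρ → (33,30,-24)
river: ρ → (-24,18,39)
river: ρ → (39,60,-3)
river: ρ → (-3,60,39)
ρ-cycle length = 18 (tail of 1 descent step not counted)

18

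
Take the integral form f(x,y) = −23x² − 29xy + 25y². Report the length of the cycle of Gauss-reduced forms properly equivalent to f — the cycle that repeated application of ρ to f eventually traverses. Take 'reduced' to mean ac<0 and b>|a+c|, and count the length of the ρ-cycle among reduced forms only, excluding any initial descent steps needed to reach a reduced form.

D = 3141, ⌊√D⌋ = 56
descent: ρ → (25,29,-23)  [lands on river]
river: ρ → (-23,17,31)
river: ρ → (31,45,-9)
river: ρ → (-9,45,31)
river: ρ → (31,17,-23)
river: ρ → (-23,29,25)
river: ρ → (25,21,-27)
river: ρ → (-27,33,19)
river: ρ → (19,43,-17)
river: ρ → (-17,25,37)
river: ρ → (37,49,-5)
river: ρ → (-5,51,27)
river: ρ → (27,3,-29)
river: ρ → (-29,55,1)
river: ρ → (1,55,-29)
river: ρ → (-29,3,27)
river: ρ → (27,51,-5)
river: ρ → (-5,49,37)
river: ρ → (37,25,-17)
river: ρ → (-17,43,19)
river: ρ → (19,33,-27)
river: ρ → (-27,21,25)
ρ-cycle length = 22 (tail of 1 descent step not counted)

22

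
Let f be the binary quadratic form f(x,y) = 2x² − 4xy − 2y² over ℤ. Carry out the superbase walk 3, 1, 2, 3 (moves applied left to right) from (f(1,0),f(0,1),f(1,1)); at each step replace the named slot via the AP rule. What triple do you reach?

start (2,-2,-4) = (f(1,0),f(0,1),f(1,1))
replace slot 3: 2·(2+(-2)) − (-4) = 4 → (2,-2,4)
replace slot 1: 2·((-2)+4) − 2 = 2 → (2,-2,4)
replace slot 2: 2·(2+4) − (-2) = 14 → (2,14,4)
replace slot 3: 2·(2+14) − 4 = 28 → (2,14,28)

2,14,28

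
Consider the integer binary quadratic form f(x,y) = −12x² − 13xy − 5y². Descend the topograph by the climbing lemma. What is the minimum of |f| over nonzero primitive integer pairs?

translate: b→-11 (≡13 mod 24), so (12,13,5)→(12,-11,4)
flip: (12,-11,4)→(4,11,12)
translate: b→3 (≡11 mod 8), so (4,11,12)→(4,3,5)
reduced (well bottom): (4,3,5) with a≤c, −a<b≤a
well minimum |f| = |-4| = 4 (negative-definite)

4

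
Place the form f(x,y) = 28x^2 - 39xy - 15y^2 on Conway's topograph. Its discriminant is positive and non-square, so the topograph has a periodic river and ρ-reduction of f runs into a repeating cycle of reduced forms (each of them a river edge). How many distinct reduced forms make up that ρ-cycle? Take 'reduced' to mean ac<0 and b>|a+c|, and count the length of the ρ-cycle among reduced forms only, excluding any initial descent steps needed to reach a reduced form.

D = 3201, ⌊√D⌋ = 56
descent: ρ → (-15,39,28)  [lands on river]
river: ρ → (28,17,-26)
river: ρ → (-26,35,19)
river: ρ → (19,41,-20)
river: ρ → (-20,39,21)
river: ρ → (21,45,-14)
river: ρ → (-14,39,30)
river: ρ → (30,21,-23)
river: ρ → (-23,25,28)
river: ρ → (28,31,-20)
river: ρ → (-20,49,10)
river: ρ → (10,51,-15)
ρ-cycle length = 12 (tail of 1 descent step not counted)

12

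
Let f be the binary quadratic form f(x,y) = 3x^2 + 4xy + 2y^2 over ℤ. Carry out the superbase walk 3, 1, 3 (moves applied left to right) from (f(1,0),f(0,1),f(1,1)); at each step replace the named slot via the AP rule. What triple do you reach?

start (3,2,9) = (f(1,0),f(0,1),f(1,1))
replace slot 3: 2·(3+2) − 9 = 1 → (3,2,1)
replace slot 1: 2·(2+1) − 3 = 3 → (3,2,1)
replace slot 3: 2·(3+2) − 1 = 9 → (3,2,9)

3,2,9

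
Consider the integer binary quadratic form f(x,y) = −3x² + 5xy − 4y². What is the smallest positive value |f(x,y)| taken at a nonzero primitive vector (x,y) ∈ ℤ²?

translate: b→1 (≡-5 mod 6), so (3,-5,4)→(3,1,2)
flip: (3,1,2)→(2,-1,3)
reduced (well bottom): (2,-1,3) with a≤c, −a<b≤a
well minimum |f| = |-2| = 2 (negative-definite)

2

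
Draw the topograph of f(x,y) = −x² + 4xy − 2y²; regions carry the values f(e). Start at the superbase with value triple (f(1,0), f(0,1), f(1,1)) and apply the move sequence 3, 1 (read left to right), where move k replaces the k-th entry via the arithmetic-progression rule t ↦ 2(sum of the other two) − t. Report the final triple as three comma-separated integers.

start (-1,-2,1) = (f(1,0),f(0,1),f(1,1))
replace slot 3: 2·((-1)+(-2)) − 1 = -7 → (-1,-2,-7)
replace slot 1: 2·((-2)+(-7)) − (-1) = -17 → (-17,-2,-7)

-17,-2,-7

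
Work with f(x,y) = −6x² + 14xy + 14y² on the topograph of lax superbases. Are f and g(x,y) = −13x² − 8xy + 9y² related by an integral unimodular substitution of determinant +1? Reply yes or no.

D₁ = 532, D₂ = 532
river cycle of f (length 4): (14, 14, -6), (-6, 22, 2), (2, 22, -6), (-6, 14, 14)
river cycle of g (length 16): (9, 8, -13), (-13, 18, 4), (4, 22, -3), (-3, 20, 11), (11, 2, -12), (-12, 22, 1), (1, 22, -12), (-12, 2, 11), (11, 20, -3), (-3, 22, 4), … (6 more)
cycles differ ⇒ inequivalent

no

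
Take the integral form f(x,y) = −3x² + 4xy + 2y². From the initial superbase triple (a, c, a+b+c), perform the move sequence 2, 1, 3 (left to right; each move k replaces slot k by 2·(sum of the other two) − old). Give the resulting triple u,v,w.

start (-3,2,3) = (f(1,0),f(0,1),f(1,1))
replace slot 2: 2·((-3)+3) − 2 = -2 → (-3,-2,3)
replace slot 1: 2·((-2)+3) − (-3) = 5 → (5,-2,3)
replace slot 3: 2·(5+(-2)) − 3 = 3 → (5,-2,3)

5,-2,3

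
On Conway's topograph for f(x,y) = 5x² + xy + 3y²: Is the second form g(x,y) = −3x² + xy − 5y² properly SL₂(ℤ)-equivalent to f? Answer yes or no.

D₁ = -59, D₂ = -59
f: flip: (5,1,3)→(3,-1,5)
f: reduced (well bottom): (3,-1,5) with a≤c, −a<b≤a
g is negative-definite; reduce −g:
−g: reduced (well bottom): (3,-1,5) with a≤c, −a<b≤a
flip sign back: reduced form of g is (-3,1,-5)
reduced forms (3, -1, 5) vs (-3, 1, -5) ⇒ inequivalent

no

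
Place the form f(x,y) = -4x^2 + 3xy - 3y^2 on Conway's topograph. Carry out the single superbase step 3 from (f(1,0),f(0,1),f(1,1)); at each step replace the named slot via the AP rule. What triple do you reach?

start (-4,-3,-4) = (f(1,0),f(0,1),f(1,1))
replace slot 3: 2·((-4)+(-3)) − (-4) = -10 → (-4,-3,-10)

-4,-3,-10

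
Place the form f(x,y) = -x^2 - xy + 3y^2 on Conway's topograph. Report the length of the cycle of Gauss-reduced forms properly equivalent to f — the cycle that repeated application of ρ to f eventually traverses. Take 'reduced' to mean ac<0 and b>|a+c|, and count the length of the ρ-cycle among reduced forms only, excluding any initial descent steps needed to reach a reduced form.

D = 13, ⌊√D⌋ = 3
descent: ρ → (3,1,-1)
descent: ρ → (-1,3,1)  [lands on river]
river: ρ → (1,3,-1)
ρ-cycle length = 2 (tail of 2 descent steps not counted)

2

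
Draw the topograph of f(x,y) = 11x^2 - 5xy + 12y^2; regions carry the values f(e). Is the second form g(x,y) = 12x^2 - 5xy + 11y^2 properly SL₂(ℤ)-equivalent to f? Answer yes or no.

D₁ = -503, D₂ = -503
f: reduced (well bottom): (11,-5,12) with a≤c, −a<b≤a
g: flip: (12,-5,11)→(11,5,12)
g: reduced (well bottom): (11,5,12) with a≤c, −a<b≤a
reduced forms (11, -5, 12) vs (11, 5, 12) ⇒ inequivalent

no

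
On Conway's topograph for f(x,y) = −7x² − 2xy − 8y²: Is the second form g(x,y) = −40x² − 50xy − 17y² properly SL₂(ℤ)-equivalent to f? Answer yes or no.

D₁ = -220, D₂ = -220
f is negative-definite; reduce −f:
−f: reduced (well bottom): (7,2,8) with a≤c, −a<b≤a
flip sign back: reduced form of f is (-7,-2,-8)
g is negative-definite; reduce −g:
−g: translate: b→-30 (≡50 mod 80), so (40,50,17)→(40,-30,7)
−g: flip: (40,-30,7)→(7,30,40)
−g: translate: b→2 (≡30 mod 14), so (7,30,40)→(7,2,8)
−g: reduced (well bottom): (7,2,8) with a≤c, −a<b≤a
flip sign back: reduced form of g is (-7,-2,-8)
reduced forms (-7, -2, -8) vs (-7, -2, -8) ⇒ equivalent

yes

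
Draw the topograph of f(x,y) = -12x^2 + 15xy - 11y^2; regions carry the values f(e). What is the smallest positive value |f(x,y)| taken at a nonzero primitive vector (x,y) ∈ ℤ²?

translate: b→9 (≡-15 mod 24), so (12,-15,11)→(12,9,8)
flip: (12,9,8)→(8,-9,12)
translate: b→7 (≡-9 mod 16), so (8,-9,12)→(8,7,11)
reduced (well bottom): (8,7,11) with a≤c, −a<b≤a
well minimum |f| = |-8| = 8 (negative-definite)

8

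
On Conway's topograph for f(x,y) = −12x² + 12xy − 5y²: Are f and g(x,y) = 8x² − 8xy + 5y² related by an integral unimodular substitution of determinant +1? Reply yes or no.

D₁ = -96, D₂ = -96
f is negative-definite; reduce −f:
−f: translate: b→12 (≡-12 mod 24), so (12,-12,5)→(12,12,5)
−f: flip: (12,12,5)→(5,-12,12)
−f: translate: b→-2 (≡-12 mod 10), so (5,-12,12)→(5,-2,5)
−f: flip: (5,-2,5)→(5,2,5)
−f: reduced (well bottom): (5,2,5) with a≤c, −a<b≤a
flip sign back: reduced form of f is (-5,-2,-5)
g: translate: b→8 (≡-8 mod 16), so (8,-8,5)→(8,8,5)
g: flip: (8,8,5)→(5,-8,8)
g: translate: b→2 (≡-8 mod 10), so (5,-8,8)→(5,2,5)
g: reduced (well bottom): (5,2,5) with a≤c, −a<b≤a
reduced forms (-5, -2, -5) vs (5, 2, 5) ⇒ inequivalent

no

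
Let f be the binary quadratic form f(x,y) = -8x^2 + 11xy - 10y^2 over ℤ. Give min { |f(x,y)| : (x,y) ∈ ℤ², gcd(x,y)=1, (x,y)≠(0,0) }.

translate: b→5 (≡-11 mod 16), so (8,-11,10)→(8,5,7)
flip: (8,5,7)→(7,-5,8)
reduced (well bottom): (7,-5,8) with a≤c, −a<b≤a
well minimum |f| = |-7| = 7 (negative-definite)

7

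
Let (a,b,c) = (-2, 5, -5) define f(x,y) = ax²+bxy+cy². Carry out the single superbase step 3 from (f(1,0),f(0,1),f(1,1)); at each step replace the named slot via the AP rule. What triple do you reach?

start (-2,-5,-2) = (f(1,0),f(0,1),f(1,1))
replace slot 3: 2·((-2)+(-5)) − (-2) = -12 → (-2,-5,-12)

-2,-5,-12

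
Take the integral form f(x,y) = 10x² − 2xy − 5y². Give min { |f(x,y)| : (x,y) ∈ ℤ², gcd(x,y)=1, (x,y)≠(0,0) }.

descent: ρ → (-5,12,3)  [lands on river]
river: ρ → (3,12,-5)
river: ρ → (-5,8,7)
river: ρ → (7,6,-6)
river: ρ → (-6,6,7)
river: ρ → (7,8,-5)
closes: descent 1, river 6
min |a| on river = 3

3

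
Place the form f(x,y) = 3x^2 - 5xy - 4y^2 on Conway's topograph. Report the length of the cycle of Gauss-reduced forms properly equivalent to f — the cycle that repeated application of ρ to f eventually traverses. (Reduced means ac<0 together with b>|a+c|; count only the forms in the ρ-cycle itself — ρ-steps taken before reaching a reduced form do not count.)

D = 73, ⌊√D⌋ = 8
descent: ρ → (-4,5,3)  [lands on river]
river: ρ → (3,7,-2)
river: ρ → (-2,5,6)
river: ρ → (6,7,-1)
river: ρ → (-1,7,6)
river: ρ → (6,5,-2)
river: ρ → (-2,7,3)
river: ρ → (3,5,-4)
river: ρ → (-4,3,4)
river: ρ → (4,5,-3)
river: ρ → (-3,7,2)
river: ρ → (2,5,-6)
river: ρ → (-6,7,1)
river: ρ → (1,7,-6)
river: ρ → (-6,5,2)
river: ρ → (2,7,-3)
river: ρ → (-3,5,4)
river: ρ → (4,3,-4)
ρ-cycle length = 18 (tail of 1 descent step not counted)

18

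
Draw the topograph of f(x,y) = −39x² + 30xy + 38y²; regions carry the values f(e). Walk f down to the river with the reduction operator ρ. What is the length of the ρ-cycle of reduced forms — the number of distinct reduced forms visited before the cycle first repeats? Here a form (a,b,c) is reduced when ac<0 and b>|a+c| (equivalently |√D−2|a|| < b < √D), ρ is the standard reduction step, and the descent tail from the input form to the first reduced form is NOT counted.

D = 6828, ⌊√D⌋ = 82
river: ρ → (38,46,-31)
river: ρ → (-31,78,6)
river: ρ → (6,78,-31)
river: ρ → (-31,46,38)
river: ρ → (38,30,-39)
river: ρ → (-39,48,29)
river: ρ → (29,68,-19)
river: ρ → (-19,46,62)
river: ρ → (62,78,-3)
river: ρ → (-3,78,62)
river: ρ → (62,46,-19)
river: ρ → (-19,68,29)
river: ρ → (29,48,-39)
river: ρ → (-39,30,38)
ρ-cycle length = 14 (tail of 0 descent steps not counted)

14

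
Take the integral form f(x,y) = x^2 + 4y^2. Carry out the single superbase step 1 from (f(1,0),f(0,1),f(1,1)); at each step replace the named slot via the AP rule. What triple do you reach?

start (1,4,5) = (f(1,0),f(0,1),f(1,1))
replace slot 1: 2·(4+5) − 1 = 17 → (17,4,5)

17,4,5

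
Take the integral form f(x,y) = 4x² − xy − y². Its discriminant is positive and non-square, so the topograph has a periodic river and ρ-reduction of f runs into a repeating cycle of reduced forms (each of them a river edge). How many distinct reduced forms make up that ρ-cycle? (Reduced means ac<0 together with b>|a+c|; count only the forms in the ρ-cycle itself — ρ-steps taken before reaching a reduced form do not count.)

D = 17, ⌊√D⌋ = 4
descent: ρ → (-1,3,2)  [lands on river]
river: ρ → (2,1,-2)
river: ρ → (-2,3,1)
river: ρ → (1,3,-2)
river: ρ → (-2,1,2)
river: ρ → (2,3,-1)
ρ-cycle length = 6 (tail of 1 descent step not counted)

6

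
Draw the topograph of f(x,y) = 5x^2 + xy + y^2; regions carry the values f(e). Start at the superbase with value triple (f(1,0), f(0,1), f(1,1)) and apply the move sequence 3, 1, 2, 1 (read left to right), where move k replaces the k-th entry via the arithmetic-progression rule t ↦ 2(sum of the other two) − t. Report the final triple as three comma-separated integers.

start (5,1,7) = (f(1,0),f(0,1),f(1,1))
replace slot 3: 2·(5+1) − 7 = 5 → (5,1,5)
replace slot 1: 2·(1+5) − 5 = 7 → (7,1,5)
replace slot 2: 2·(7+5) − 1 = 23 → (7,23,5)
replace slot 1: 2·(23+5) − 7 = 49 → (49,23,5)

49,23,5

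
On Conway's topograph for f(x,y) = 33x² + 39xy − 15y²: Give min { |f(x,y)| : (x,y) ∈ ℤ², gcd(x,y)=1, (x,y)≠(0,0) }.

river: ρ → (-15,51,15)
river: ρ → (15,39,-33)
river: ρ → (-33,27,21)
river: ρ → (21,57,-3)
river: ρ → (-3,57,21)
river: ρ → (21,27,-33)
river: ρ → (-33,39,15)
river: ρ → (15,51,-15)
river: ρ → (-15,39,33)
river: ρ → (33,27,-21)
river: ρ → (-21,57,3)
river: ρ → (3,57,-21)
river: ρ → (-21,27,33)
river: ρ → (33,39,-15)
closes: descent 0, river 14
min |a| on river = 3

3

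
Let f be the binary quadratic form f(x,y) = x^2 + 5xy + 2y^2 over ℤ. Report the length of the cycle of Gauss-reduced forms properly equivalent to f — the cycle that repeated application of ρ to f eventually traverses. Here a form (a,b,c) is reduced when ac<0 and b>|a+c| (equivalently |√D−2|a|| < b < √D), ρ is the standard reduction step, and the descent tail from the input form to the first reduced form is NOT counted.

D = 17, ⌊√D⌋ = 4
descent: ρ → (2,3,-1)  [lands on river]
river: ρ → (-1,3,2)
river: ρ → (2,1,-2)
river: ρ → (-2,3,1)
river: ρ → (1,3,-2)
river: ρ → (-2,1,2)
ρ-cycle length = 6 (tail of 1 descent step not counted)

6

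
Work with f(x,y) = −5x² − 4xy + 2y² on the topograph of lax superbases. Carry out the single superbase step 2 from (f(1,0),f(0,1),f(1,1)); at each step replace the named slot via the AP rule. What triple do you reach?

start (-5,2,-7) = (f(1,0),f(0,1),f(1,1))
replace slot 2: 2·((-5)+(-7)) − 2 = -26 → (-5,-26,-7)

-5,-26,-7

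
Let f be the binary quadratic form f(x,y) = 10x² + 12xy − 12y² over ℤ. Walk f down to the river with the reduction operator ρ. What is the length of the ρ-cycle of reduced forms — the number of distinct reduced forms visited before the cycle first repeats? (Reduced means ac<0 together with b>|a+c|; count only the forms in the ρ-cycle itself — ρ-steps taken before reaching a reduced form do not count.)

D = 624, ⌊√D⌋ = 24
river: ρ → (-12,12,10)
river: ρ → (10,8,-14)
river: ρ → (-14,20,4)
river: ρ → (4,20,-14)
river: ρ → (-14,8,10)
river: ρ → (10,12,-12)
ρ-cycle length = 6 (tail of 0 descent steps not counted)

6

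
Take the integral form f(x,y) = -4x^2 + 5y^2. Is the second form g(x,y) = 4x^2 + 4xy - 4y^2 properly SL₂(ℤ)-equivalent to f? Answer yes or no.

D₁ = 80, D₂ = 80
river cycle of f (length 2): (-4, 8, 1), (1, 8, -4)
river cycle of g (length 2): (-4, 4, 4), (4, 4, -4)
cycles differ ⇒ inequivalent

no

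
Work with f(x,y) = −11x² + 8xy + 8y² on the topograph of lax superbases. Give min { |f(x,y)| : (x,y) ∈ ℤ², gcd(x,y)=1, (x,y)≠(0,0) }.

river: ρ → (8,8,-11)
river: ρ → (-11,14,5)
river: ρ → (5,16,-8)
river: ρ → (-8,16,5)
river: ρ → (5,14,-11)
river: ρ → (-11,8,8)
closes: descent 0, river 6
min |a| on river = 5

5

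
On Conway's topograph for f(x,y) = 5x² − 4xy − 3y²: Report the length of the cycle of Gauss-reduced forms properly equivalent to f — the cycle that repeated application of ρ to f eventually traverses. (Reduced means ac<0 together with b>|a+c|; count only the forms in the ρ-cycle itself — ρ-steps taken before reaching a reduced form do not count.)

D = 76, ⌊√D⌋ = 8
descent: ρ → (-3,4,5)  [lands on river]
river: ρ → (5,6,-2)
river: ρ → (-2,6,5)
river: ρ → (5,4,-3)
river: ρ → (-3,8,1)
river: ρ → (1,8,-3)
ρ-cycle length = 6 (tail of 1 descent step not counted)

6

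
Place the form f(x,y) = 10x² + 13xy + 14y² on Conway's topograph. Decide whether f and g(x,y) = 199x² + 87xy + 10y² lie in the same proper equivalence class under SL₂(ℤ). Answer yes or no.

D₁ = -391, D₂ = -391
f: translate: b→-7 (≡13 mod 20), so (10,13,14)→(10,-7,11)
f: reduced (well bottom): (10,-7,11) with a≤c, −a<b≤a
g: flip: (199,87,10)→(10,-87,199)
g: translate: b→-7 (≡-87 mod 20), so (10,-87,199)→(10,-7,11)
g: reduced (well bottom): (10,-7,11) with a≤c, −a<b≤a
reduced forms (10, -7, 11) vs (10, -7, 11) ⇒ equivalent

yes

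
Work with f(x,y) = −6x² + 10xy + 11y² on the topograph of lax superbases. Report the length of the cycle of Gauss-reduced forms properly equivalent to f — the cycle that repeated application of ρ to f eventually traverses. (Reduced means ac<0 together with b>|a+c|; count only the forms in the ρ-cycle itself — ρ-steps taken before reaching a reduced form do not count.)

D = 364, ⌊√D⌋ = 19
river: ρ → (11,12,-5)
river: ρ → (-5,18,2)
river: ρ → (2,18,-5)
river: ρ → (-5,12,11)
river: ρ → (11,10,-6)
river: ρ → (-6,14,7)
river: ρ → (7,14,-6)
river: ρ → (-6,10,11)
ρ-cycle length = 8 (tail of 0 descent steps not counted)

8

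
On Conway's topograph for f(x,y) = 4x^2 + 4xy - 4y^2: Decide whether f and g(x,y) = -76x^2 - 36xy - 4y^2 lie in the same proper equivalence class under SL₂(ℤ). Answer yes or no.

D₁ = 80, D₂ = 80
river cycle of f (length 2): (-4, 4, 4), (4, 4, -4)
river cycle of g (length 2): (-4, 4, 4), (4, 4, -4)
cycles coincide ⇒ equivalent

yes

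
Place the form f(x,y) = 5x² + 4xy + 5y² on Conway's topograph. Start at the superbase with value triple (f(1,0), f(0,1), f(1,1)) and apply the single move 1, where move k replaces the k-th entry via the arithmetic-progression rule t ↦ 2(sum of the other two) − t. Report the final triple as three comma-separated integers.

start (5,5,14) = (f(1,0),f(0,1),f(1,1))
replace slot 1: 2·(5+14) − 5 = 33 → (33,5,14)

33,5,14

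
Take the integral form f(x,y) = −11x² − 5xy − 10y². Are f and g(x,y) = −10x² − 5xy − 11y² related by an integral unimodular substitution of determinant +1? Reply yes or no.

D₁ = -415, D₂ = -415
f is negative-definite; reduce −f:
−f: flip: (11,5,10)→(10,-5,11)
−f: reduced (well bottom): (10,-5,11) with a≤c, −a<b≤a
flip sign back: reduced form of f is (-10,5,-11)
g is negative-definite; reduce −g:
−g: reduced (well bottom): (10,5,11) with a≤c, −a<b≤a
flip sign back: reduced form of g is (-10,-5,-11)
reduced forms (-10, 5, -11) vs (-10, -5, -11) ⇒ inequivalent

no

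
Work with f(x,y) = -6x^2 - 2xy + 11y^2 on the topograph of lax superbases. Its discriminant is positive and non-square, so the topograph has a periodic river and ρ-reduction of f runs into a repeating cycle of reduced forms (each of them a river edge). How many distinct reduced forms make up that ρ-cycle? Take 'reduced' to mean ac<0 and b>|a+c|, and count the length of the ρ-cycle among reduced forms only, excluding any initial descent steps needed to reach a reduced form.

D = 268, ⌊√D⌋ = 16
descent: ρ → (11,2,-6)
descent: ρ → (-6,10,7)  [lands on river]
river: ρ → (7,4,-9)
river: ρ → (-9,14,2)
river: ρ → (2,14,-9)
river: ρ → (-9,4,7)
river: ρ → (7,10,-6)
river: ρ → (-6,14,3)
river: ρ → (3,16,-1)
river: ρ → (-1,16,3)
river: ρ → (3,14,-6)
ρ-cycle length = 10 (tail of 2 descent steps not counted)

10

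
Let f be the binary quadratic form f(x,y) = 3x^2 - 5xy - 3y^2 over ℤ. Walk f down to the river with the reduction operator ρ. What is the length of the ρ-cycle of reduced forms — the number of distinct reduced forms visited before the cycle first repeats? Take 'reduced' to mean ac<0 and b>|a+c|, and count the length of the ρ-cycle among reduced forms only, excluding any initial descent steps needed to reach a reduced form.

D = 61, ⌊√D⌋ = 7
descent: ρ → (-3,5,3)  [lands on river]
river: ρ → (3,7,-1)
river: ρ → (-1,7,3)
river: ρ → (3,5,-3)
river: ρ → (-3,7,1)
river: ρ → (1,7,-3)
ρ-cycle length = 6 (tail of 1 descent step not counted)

6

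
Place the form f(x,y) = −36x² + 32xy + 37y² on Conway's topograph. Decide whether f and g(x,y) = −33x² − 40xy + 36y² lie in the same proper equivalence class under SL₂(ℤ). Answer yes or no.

D₁ = 6352, D₂ = 6352
river cycle of f (length 50): (37, 42, -31), (-31, 20, 48), (48, 76, -3), (-3, 74, 73), (73, 72, -4), (-4, 72, 73), (73, 74, -3), (-3, 76, 48), (48, 20, -31), (-31, 42, 37), … (40 more)
river cycle of g (length 50): (36, 40, -33), (-33, 26, 43), (43, 60, -16), (-16, 68, 27), (27, 40, -44), (-44, 48, 23), (23, 44, -48), (-48, 52, 19), (19, 62, -33), (-33, 70, 11), … (40 more)
cycles differ ⇒ inequivalent

no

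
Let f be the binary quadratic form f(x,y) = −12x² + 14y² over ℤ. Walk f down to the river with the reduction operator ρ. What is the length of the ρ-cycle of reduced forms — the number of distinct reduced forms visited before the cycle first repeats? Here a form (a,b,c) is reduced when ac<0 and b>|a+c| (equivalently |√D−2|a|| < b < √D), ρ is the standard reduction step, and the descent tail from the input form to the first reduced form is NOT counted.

D = 672, ⌊√D⌋ = 25
descent: ρ → (14,0,-12)
descent: ρ → (-12,24,2)  [lands on river]
river: ρ → (2,24,-12)
ρ-cycle length = 2 (tail of 2 descent steps not counted)

2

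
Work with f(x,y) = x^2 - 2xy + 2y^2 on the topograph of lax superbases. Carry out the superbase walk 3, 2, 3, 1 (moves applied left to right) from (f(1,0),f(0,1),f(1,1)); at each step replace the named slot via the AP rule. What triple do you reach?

start (1,2,1) = (f(1,0),f(0,1),f(1,1))
replace slot 3: 2·(1+2) − 1 = 5 → (1,2,5)
replace slot 2: 2·(1+5) − 2 = 10 → (1,10,5)
replace slot 3: 2·(1+10) − 5 = 17 → (1,10,17)
replace slot 1: 2·(10+17) − 1 = 53 → (53,10,17)

53,10,17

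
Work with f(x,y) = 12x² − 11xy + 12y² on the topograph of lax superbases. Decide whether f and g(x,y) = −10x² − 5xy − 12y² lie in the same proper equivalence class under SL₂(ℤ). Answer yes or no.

D₁ = -455, D₂ = -455
f: flip: (12,-11,12)→(12,11,12)
f: reduced (well bottom): (12,11,12) with a≤c, −a<b≤a
g is negative-definite; reduce −g:
−g: reduced (well bottom): (10,5,12) with a≤c, −a<b≤a
flip sign back: reduced form of g is (-10,-5,-12)
reduced forms (12, 11, 12) vs (-10, -5, -12) ⇒ inequivalent

no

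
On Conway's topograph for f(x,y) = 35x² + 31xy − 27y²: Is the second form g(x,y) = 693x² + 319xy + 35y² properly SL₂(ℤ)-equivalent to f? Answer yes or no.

D₁ = 4741, D₂ = 4741
river cycle of f (length 48): (-27, 23, 39), (39, 55, -11), (-11, 55, 39), (39, 23, -27), (-27, 31, 35), (35, 39, -23), (-23, 53, 21), (21, 31, -45), (-45, 59, 7), (7, 67, -9), … (38 more)
river cycle of g (length 48): (35, 31, -27), (-27, 23, 39), (39, 55, -11), (-11, 55, 39), (39, 23, -27), (-27, 31, 35), (35, 39, -23), (-23, 53, 21), (21, 31, -45), (-45, 59, 7), … (38 more)
cycles coincide ⇒ equivalent

yes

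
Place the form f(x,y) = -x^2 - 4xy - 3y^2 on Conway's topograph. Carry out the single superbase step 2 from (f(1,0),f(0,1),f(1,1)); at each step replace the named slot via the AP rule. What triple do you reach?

start (-1,-3,-8) = (f(1,0),f(0,1),f(1,1))
replace slot 2: 2·((-1)+(-8)) − (-3) = -15 → (-1,-15,-8)

-1,-15,-8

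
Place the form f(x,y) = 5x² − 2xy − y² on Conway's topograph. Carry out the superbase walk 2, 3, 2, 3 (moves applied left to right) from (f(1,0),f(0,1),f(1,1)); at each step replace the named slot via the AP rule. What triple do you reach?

start (5,-1,2) = (f(1,0),f(0,1),f(1,1))
replace slot 2: 2·(5+2) − (-1) = 15 → (5,15,2)
replace slot 3: 2·(5+15) − 2 = 38 → (5,15,38)
replace slot 2: 2·(5+38) − 15 = 71 → (5,71,38)
replace slot 3: 2·(5+71) − 38 = 114 → (5,71,114)

5,71,114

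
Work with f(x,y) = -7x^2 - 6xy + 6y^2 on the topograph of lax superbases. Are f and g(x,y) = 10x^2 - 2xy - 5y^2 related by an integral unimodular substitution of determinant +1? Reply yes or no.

D₁ = 204, D₂ = 204
river cycle of f (length 6): (6, 6, -7), (-7, 8, 5), (5, 12, -3), (-3, 12, 5), (5, 8, -7), (-7, 6, 6)
river cycle of g (length 6): (-5, 12, 3), (3, 12, -5), (-5, 8, 7), (7, 6, -6), (-6, 6, 7), (7, 8, -5)
cycles differ ⇒ inequivalent

no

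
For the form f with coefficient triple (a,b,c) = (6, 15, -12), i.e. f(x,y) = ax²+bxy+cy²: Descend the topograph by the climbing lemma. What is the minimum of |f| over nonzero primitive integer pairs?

river: ρ → (-12,9,9)
river: ρ → (9,9,-12)
river: ρ → (-12,15,6)
river: ρ → (6,21,-3)
river: ρ → (-3,21,6)
river: ρ → (6,15,-12)
closes: descent 0, river 6
min |a| on river = 3

3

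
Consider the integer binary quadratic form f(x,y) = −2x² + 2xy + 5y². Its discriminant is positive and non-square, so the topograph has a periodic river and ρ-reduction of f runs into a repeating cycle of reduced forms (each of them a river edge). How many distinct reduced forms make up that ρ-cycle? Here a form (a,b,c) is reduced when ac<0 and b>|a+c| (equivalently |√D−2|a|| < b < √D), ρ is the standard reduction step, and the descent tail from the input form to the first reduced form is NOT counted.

D = 44, ⌊√D⌋ = 6
descent: ρ → (5,-2,-2)
descent: ρ → (-2,6,1)  [lands on river]
river: ρ → (1,6,-2)
ρ-cycle length = 2 (tail of 2 descent steps not counted)

2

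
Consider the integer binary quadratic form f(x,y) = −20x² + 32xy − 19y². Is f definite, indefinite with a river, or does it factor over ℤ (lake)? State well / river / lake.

D = b²−4ac = 32² − 4·(-20)·(-19) = -496
D < 0 ⇒ definite ⇒ every region one sign ⇒ single well

well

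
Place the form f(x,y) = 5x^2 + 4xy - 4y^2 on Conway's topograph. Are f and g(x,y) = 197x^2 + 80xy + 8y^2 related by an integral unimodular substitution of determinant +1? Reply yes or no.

D₁ = 96, D₂ = 96
river cycle of f (length 4): (-4, 4, 5), (5, 6, -3), (-3, 6, 5), (5, 4, -4)
river cycle of g (length 4): (-3, 6, 5), (5, 4, -4), (-4, 4, 5), (5, 6, -3)
cycles coincide ⇒ equivalent

yes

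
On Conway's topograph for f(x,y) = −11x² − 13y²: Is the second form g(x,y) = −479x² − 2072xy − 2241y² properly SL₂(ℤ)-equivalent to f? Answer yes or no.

D₁ = -572, D₂ = -572
f is negative-definite; reduce −f:
−f: reduced (well bottom): (11,0,13) with a≤c, −a<b≤a
flip sign back: reduced form of f is (-11,0,-13)
g is negative-definite; reduce −g:
−g: translate: b→156 (≡2072 mod 958), so (479,2072,2241)→(479,156,13)
−g: flip: (479,156,13)→(13,-156,479)
−g: translate: b→0 (≡-156 mod 26), so (13,-156,479)→(13,0,11)
−g: flip: (13,0,11)→(11,0,13)
−g: reduced (well bottom): (11,0,13) with a≤c, −a<b≤a
flip sign back: reduced form of g is (-11,0,-13)
reduced forms (-11, 0, -13) vs (-11, 0, -13) ⇒ equivalent

yes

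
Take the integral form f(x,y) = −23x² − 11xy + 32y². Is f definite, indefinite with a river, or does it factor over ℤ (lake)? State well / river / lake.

D = b²−4ac = (-11)² − 4·(-23)·32 = 3065
D > 0 non-square ⇒ indefinite ⇒ periodic river

river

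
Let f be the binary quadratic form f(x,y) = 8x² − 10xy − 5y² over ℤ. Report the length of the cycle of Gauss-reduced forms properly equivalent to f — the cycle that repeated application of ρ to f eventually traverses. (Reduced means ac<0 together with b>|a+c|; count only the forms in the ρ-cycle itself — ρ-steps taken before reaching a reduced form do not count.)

D = 260, ⌊√D⌋ = 16
descent: ρ → (-5,10,8)  [lands on river]
river: ρ → (8,6,-7)
river: ρ → (-7,8,7)
river: ρ → (7,6,-8)
river: ρ → (-8,10,5)
river: ρ → (5,10,-8)
river: ρ → (-8,6,7)
river: ρ → (7,8,-7)
river: ρ → (-7,6,8)
river: ρ → (8,10,-5)
ρ-cycle length = 10 (tail of 1 descent step not counted)

10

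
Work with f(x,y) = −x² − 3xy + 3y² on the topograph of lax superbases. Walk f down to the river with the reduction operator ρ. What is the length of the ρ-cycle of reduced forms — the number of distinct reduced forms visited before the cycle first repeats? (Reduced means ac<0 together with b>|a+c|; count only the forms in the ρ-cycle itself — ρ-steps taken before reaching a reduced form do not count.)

D = 21, ⌊√D⌋ = 4
descent: ρ → (3,3,-1)  [lands on river]
river: ρ → (-1,3,3)
ρ-cycle length = 2 (tail of 1 descent step not counted)

2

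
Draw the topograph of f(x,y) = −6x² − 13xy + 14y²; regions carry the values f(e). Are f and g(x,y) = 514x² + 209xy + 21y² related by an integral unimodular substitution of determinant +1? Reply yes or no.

D₁ = 505, D₂ = 505
river cycle of f (length 8): (14, 13, -6), (-6, 11, 16), (16, 21, -1), (-1, 21, 16), (16, 11, -6), (-6, 13, 14), (14, 15, -5), (-5, 15, 14)
river cycle of g (length 8): (-6, 11, 16), (16, 21, -1), (-1, 21, 16), (16, 11, -6), (-6, 13, 14), (14, 15, -5), (-5, 15, 14), (14, 13, -6)
cycles coincide ⇒ equivalent

yes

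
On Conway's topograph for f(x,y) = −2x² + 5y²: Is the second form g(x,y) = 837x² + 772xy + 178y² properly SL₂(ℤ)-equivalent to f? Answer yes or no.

D₁ = 40, D₂ = 40
river cycle of f (length 6): (-2, 4, 3), (3, 2, -3), (-3, 4, 2), (2, 4, -3), (-3, 2, 3), (3, 4, -2)
river cycle of g (length 6): (-2, 4, 3), (3, 2, -3), (-3, 4, 2), (2, 4, -3), (-3, 2, 3), (3, 4, -2)
cycles coincide ⇒ equivalent

yes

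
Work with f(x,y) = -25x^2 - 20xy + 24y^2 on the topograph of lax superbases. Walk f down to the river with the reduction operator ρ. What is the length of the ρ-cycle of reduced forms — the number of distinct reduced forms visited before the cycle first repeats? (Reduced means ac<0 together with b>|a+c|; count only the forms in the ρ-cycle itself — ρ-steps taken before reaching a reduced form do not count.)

D = 2800, ⌊√D⌋ = 52
descent: ρ → (24,20,-25)  [lands on river]
river: ρ → (-25,30,19)
river: ρ → (19,46,-9)
river: ρ → (-9,44,24)
river: ρ → (24,52,-1)
river: ρ → (-1,52,24)
river: ρ → (24,44,-9)
river: ρ → (-9,46,19)
river: ρ → (19,30,-25)
river: ρ → (-25,20,24)
river: ρ → (24,28,-21)
river: ρ → (-21,14,31)
river: ρ → (31,48,-4)
river: ρ → (-4,48,31)
river: ρ → (31,14,-21)
river: ρ → (-21,28,24)
ρ-cycle length = 16 (tail of 1 descent step not counted)

16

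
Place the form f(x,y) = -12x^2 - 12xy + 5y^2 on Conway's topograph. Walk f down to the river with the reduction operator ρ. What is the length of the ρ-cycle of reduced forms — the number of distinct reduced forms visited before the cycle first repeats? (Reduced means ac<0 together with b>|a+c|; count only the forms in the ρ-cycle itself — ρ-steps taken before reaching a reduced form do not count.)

D = 384, ⌊√D⌋ = 19
descent: ρ → (5,12,-12)  [lands on river]
river: ρ → (-12,12,5)
river: ρ → (5,18,-3)
river: ρ → (-3,18,5)
ρ-cycle length = 4 (tail of 1 descent step not counted)

4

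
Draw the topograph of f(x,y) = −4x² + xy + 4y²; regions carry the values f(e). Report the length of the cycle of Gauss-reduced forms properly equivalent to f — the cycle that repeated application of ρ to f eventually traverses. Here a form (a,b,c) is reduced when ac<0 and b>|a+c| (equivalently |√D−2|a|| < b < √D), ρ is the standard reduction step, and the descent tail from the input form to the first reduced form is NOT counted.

D = 65, ⌊√D⌋ = 8
river: ρ → (4,7,-1)
river: ρ → (-1,7,4)
river: ρ → (4,1,-4)
river: ρ → (-4,7,1)
river: ρ → (1,7,-4)
river: ρ → (-4,1,4)
ρ-cycle length = 6 (tail of 0 descent steps not counted)

6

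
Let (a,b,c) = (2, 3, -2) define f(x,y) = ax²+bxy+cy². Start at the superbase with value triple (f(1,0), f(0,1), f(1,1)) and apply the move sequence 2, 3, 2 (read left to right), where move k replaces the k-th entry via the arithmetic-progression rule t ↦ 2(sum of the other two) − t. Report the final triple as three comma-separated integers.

start (2,-2,3) = (f(1,0),f(0,1),f(1,1))
replace slot 2: 2·(2+3) − (-2) = 12 → (2,12,3)
replace slot 3: 2·(2+12) − 3 = 25 → (2,12,25)
replace slot 2: 2·(2+25) − 12 = 42 → (2,42,25)

2,42,25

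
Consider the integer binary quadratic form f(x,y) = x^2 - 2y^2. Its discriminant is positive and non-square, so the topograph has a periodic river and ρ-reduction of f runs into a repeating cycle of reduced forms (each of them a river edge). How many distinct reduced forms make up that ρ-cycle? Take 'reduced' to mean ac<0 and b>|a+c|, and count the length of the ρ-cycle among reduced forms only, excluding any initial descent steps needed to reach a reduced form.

D = 8, ⌊√D⌋ = 2
descent: ρ → (-2,0,1)
descent: ρ → (1,2,-1)  [lands on river]
river: ρ → (-1,2,1)
ρ-cycle length = 2 (tail of 2 descent steps not counted)

2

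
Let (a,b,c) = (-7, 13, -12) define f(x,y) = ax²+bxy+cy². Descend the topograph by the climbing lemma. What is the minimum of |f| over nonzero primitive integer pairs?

translate: b→1 (≡-13 mod 14), so (7,-13,12)→(7,1,6)
flip: (7,1,6)→(6,-1,7)
reduced (well bottom): (6,-1,7) with a≤c, −a<b≤a
well minimum |f| = |-6| = 6 (negative-definite)

6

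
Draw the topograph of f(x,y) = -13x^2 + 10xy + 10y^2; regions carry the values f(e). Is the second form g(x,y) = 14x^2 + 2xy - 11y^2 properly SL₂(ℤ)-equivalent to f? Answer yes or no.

D₁ = 620, D₂ = 620
river cycle of f (length 8): (10, 10, -13), (-13, 16, 7), (7, 12, -17), (-17, 22, 2), (2, 22, -17), (-17, 12, 7), (7, 16, -13), (-13, 10, 10)
river cycle of g (length 4): (-11, 20, 5), (5, 20, -11), (-11, 24, 1), (1, 24, -11)
cycles differ ⇒ inequivalent

no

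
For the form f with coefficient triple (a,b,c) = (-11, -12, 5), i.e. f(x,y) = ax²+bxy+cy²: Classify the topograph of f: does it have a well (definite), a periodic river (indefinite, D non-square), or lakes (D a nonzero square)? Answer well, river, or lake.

D = b²−4ac = (-12)² − 4·(-11)·5 = 364
D > 0 non-square ⇒ indefinite ⇒ periodic river

river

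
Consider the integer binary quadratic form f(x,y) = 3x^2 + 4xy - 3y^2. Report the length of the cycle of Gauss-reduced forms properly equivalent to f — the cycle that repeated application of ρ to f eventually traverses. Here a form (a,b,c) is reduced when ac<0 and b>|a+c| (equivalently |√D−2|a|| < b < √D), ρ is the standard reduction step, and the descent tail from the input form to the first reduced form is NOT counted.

D = 52, ⌊√D⌋ = 7
river: ρ → (-3,2,4)
river: ρ → (4,6,-1)
river: ρ → (-1,6,4)
river: ρ → (4,2,-3)
river: ρ → (-3,4,3)
river: ρ → (3,2,-4)
river: ρ → (-4,6,1)
river: ρ → (1,6,-4)
river: ρ → (-4,2,3)
river: ρ → (3,4,-3)
ρ-cycle length = 10 (tail of 0 descent steps not counted)

10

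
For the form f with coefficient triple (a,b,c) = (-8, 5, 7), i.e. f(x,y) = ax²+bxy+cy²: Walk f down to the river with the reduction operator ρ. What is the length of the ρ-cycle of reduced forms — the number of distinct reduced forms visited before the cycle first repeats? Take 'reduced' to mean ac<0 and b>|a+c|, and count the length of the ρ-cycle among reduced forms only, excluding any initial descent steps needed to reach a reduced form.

D = 249, ⌊√D⌋ = 15
river: ρ → (7,9,-6)
river: ρ → (-6,15,1)
river: ρ → (1,15,-6)
river: ρ → (-6,9,7)
river: ρ → (7,5,-8)
river: ρ → (-8,11,4)
river: ρ → (4,13,-5)
river: ρ → (-5,7,10)
river: ρ → (10,13,-2)
river: ρ → (-2,15,3)
river: ρ → (3,15,-2)
river: ρ → (-2,13,10)
river: ρ → (10,7,-5)
river: ρ → (-5,13,4)
river: ρ → (4,11,-8)
river: ρ → (-8,5,7)
ρ-cycle length = 16 (tail of 0 descent steps not counted)

16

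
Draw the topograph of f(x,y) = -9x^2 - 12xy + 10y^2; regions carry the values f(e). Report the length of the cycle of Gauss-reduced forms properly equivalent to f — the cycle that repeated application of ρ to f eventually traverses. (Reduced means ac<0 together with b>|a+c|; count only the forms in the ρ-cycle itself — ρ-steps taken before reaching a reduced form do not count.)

D = 504, ⌊√D⌋ = 22
descent: ρ → (10,12,-9)  [lands on river]
river: ρ → (-9,6,13)
river: ρ → (13,20,-2)
river: ρ → (-2,20,13)
river: ρ → (13,6,-9)
river: ρ → (-9,12,10)
river: ρ → (10,8,-11)
river: ρ → (-11,14,7)
river: ρ → (7,14,-11)
river: ρ → (-11,8,10)
ρ-cycle length = 10 (tail of 1 descent step not counted)

10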